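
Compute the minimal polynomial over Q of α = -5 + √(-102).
m_α(x) = x^2 + 10x + 127

From α + 5 = √(-102), squaring gives (α + 5)^2 = -102, i.e. α^2 + 10α + 25 = -102, so α^2 + 10α + 127 = 0. The discriminant of x^2 + 10x + 127 is (10)^2 - 4·(127) = 100 - 508 = -408, and 4·(-102) is not a perfect square in Q since -102 is squarefree and ≠ 1. Hence x^2 + 10x + 127 is irreducible over Q and is the minimal polynomial of α.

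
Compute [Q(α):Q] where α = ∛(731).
[Q(α):Q] = 3

The minimal polynomial of α is x^3 - 731, irreducible over Q since 731 is not a perfect cube (so x^3 - 731 has no rational root). Hence [Q(α):Q] = deg(m_α) = 3.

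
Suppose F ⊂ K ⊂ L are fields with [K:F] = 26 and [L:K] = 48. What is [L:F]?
[L:F] = 1248

The tower law says that for any tower of field extensions F ⊂ K ⊂ L with finite degrees, [L:F] = [L:K] · [K:F]. Here this gives [L:F] = 48 · 26 = 1248.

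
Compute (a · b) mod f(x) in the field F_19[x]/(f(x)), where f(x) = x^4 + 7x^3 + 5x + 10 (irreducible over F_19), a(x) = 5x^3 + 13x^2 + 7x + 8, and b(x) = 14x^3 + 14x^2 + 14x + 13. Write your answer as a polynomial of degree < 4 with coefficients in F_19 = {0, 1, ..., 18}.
a · b ≡ 17x^3 + 14x^2 + 8x + 8 (mod f(x))

Multiply in F_19[x]: a(x)·b(x) = (5x^3 + 13x^2 + 7x + 8)·(14x^3 + 14x^2 + 14x + 13) = 13x^6 + 5x^5 + 8x^4 + x^3 + 18x^2 + 13x + 9. This has degree ≥ 4, so divide by f(x) over F_19: 13x^6 + 5x^5 + 8x^4 + x^3 + 18x^2 + 13x + 9 = (13x^2 + 9x + 2)·(x^4 + 7x^3 + 5x + 10) + (17x^3 + 14x^2 + 8x + 8). Hence a·b ≡ 17x^3 + 14x^2 + 8x + 8 (mod f). (F_19[x]/(f) is a field with 19^4 = 130321 elements since f is irreducible of degree 4.)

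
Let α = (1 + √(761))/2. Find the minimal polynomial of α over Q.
m_α(x) = x^2 - x - 190

From 2α - 1 = √(761), squaring gives (2α - 1)^2 = 761, i.e. 4α^2 - 4α + 1 = 761, so α^2 - α + (1 - 761)/4 = 0. Since 761 ≡ 1 (mod 4), (1 - 761)/4 = -190 ∈ Z. The polynomial x^2 - x - 190 has discriminant 1 - 4·(-190) = 761, which is not a perfect square in Q (d = 761 is squarefree and ≠ 1), so x^2 - x - 190 is irreducible over Q. It is the minimal polynomial of α.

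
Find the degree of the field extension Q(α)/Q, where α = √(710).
[Q(α):Q] = 2

[Q(α):Q] equals the degree of the minimal polynomial of α. Here α^2 = 710 and x^2 - 710 is irreducible (d = 710 is squarefree, ≠ 1, hence not a square), so deg(m_α) = 2. Thus [Q(α):Q] = 2.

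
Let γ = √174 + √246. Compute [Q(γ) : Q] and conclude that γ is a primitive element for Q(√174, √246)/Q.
[Q(γ) : Q] = 4 (equivalently, Q(γ) = Q(√174, √246))

Obviously Q(γ) ⊆ Q(√174, √246), and [Q(√174, √246):Q] = 4 (since 174, 246 are distinct squarefree integers > 1 with 42804 not a perfect square). To show equality we compute the minimal polynomial of γ. From γ = √174 + √246: γ^2 = 174 + 2√(42804) + 246 = 420 + 2√(42804), so γ^2 - 420 = 2√(42804); squaring, (γ^2 - 420)^2 = 4·42804, i.e. γ^4 - 840γ^2 + 176400 - 171216 = 0, i.e. γ^4 - 840γ^2 + 5184 = 0. So γ is a root of x^4 - 840x^2 + 5184. This polynomial is irreducible over Q: it has no rational root (each ±√174 ± √246 is irrational), and any factorization into two quadratics over Q would force √(42804) ∈ Q (pairing opposite roots) or √174, √246 ∈ Q (other pairings), all impossible. Hence [Q(γ):Q] = 4 = [Q(√174, √246):Q], so Q(γ) = Q(√174, √246).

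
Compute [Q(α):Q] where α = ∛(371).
[Q(α):Q] = 3

The minimal polynomial of α is x^3 - 371, irreducible over Q since 371 is not a perfect cube (so x^3 - 371 has no rational root). Hence [Q(α):Q] = deg(m_α) = 3.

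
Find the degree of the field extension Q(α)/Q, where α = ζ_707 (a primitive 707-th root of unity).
[Q(α):Q] = 600

The minimal polynomial of ζ_707 over Q is the 707-th cyclotomic polynomial Φ_707(x), which is irreducible over Q and has degree φ(707) = 600. Hence [Q(α):Q] = φ(707) = 600.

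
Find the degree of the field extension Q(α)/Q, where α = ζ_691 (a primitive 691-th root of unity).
[Q(α):Q] = 690

The minimal polynomial of ζ_691 over Q is the 691-th cyclotomic polynomial Φ_691(x), which is irreducible over Q and has degree φ(691) = 690. Hence [Q(α):Q] = φ(691) = 690.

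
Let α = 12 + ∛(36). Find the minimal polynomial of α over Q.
m_α(x) = x^3 - 36x^2 + 432x - 1764

Set β = α - 12 = ∛(36), so β^3 = 36. Then (α - 12)^3 - 36 = 0, i.e. α is a root of g(x) = (x - 12)^3 - 36 = x^3 - 36x^2 + 432x - 1764. Since g(x) = h(x - 12) where h(x) = x^3 - 36, and h is irreducible over Q (because 36 is not a perfect cube, so h has no rational root, and a monic cubic with no rational root is irreducible), g is also irreducible (irreducibility is preserved under the substitution x → x - 12). Hence m_α(x) = x^3 - 36x^2 + 432x - 1764.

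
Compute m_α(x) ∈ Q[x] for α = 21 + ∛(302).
m_α(x) = x^3 - 63x^2 + 1323x - 9563

Set β = α - 21 = ∛(302), so β^3 = 302. Then (α - 21)^3 - 302 = 0, i.e. α is a root of g(x) = (x - 21)^3 - 302 = x^3 - 63x^2 + 1323x - 9563. Since g(x) = h(x - 21) where h(x) = x^3 - 302, and h is irreducible over Q (because 302 is not a perfect cube, so h has no rational root, and a monic cubic with no rational root is irreducible), g is also irreducible (irreducibility is preserved under the substitution x → x - 21). Hence m_α(x) = x^3 - 63x^2 + 1323x - 9563.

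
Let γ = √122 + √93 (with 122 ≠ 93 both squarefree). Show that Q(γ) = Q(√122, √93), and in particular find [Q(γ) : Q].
[Q(γ) : Q] = 4 (equivalently, Q(γ) = Q(√122, √93))

Obviously Q(γ) ⊆ Q(√122, √93), and [Q(√122, √93):Q] = 4 (since 122, 93 are distinct squarefree integers > 1 with 11346 not a perfect square). To show equality we compute the minimal polynomial of γ. From γ = √122 + √93: γ^2 = 122 + 2√(11346) + 93 = 215 + 2√(11346), so γ^2 - 215 = 2√(11346); squaring, (γ^2 - 215)^2 = 4·11346, i.e. γ^4 - 430γ^2 + 46225 - 45384 = 0, i.e. γ^4 - 430γ^2 + 841 = 0. So γ is a root of x^4 - 430x^2 + 841. This polynomial is irreducible over Q: it has no rational root (each ±√122 ± √93 is irrational), and any factorization into two quadratics over Q would force √(11346) ∈ Q (pairing opposite roots) or √122, √93 ∈ Q (other pairings), all impossible. Hence [Q(γ):Q] = 4 = [Q(√122, √93):Q], so Q(γ) = Q(√122, √93).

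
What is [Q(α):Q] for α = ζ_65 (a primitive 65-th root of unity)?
[Q(α):Q] = 48

The minimal polynomial of ζ_65 over Q is the 65-th cyclotomic polynomial Φ_65(x), which is irreducible over Q and has degree φ(65) = 48. Hence [Q(α):Q] = φ(65) = 48.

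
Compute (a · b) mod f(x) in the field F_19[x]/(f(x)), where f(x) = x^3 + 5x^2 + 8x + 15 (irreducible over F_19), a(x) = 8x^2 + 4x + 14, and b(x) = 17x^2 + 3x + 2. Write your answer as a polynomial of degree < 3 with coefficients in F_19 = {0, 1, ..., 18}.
a · b ≡ 9x^2 + 16x + 13 (mod f(x))

Multiply in F_19[x]: a(x)·b(x) = (8x^2 + 4x + 14)·(17x^2 + 3x + 2) = 3x^4 + 16x^3 + 12x + 9. This has degree ≥ 3, so divide by f(x) over F_19: 3x^4 + 16x^3 + 12x + 9 = (3x + 1)·(x^3 + 5x^2 + 8x + 15) + (9x^2 + 16x + 13). Hence a·b ≡ 9x^2 + 16x + 13 (mod f). (F_19[x]/(f) is a field with 19^3 = 6859 elements since f is irreducible of degree 3.)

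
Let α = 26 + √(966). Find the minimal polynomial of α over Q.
m_α(x) = x^2 - 52x - 290

From α - 26 = √(966), squaring gives (α - 26)^2 = 966, i.e. α^2 - 52α + 676 = 966, so α^2 - 52α - 290 = 0. The discriminant of x^2 - 52x - 290 is (-52)^2 - 4·(-290) = 2704 + 1160 = 3864, and 4·(966) is not a perfect square in Q since 966 is squarefree and ≠ 1. Hence x^2 - 52x - 290 is irreducible over Q and is the minimal polynomial of α.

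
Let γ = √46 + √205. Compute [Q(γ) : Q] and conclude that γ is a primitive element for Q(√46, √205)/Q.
[Q(γ) : Q] = 4 (equivalently, Q(γ) = Q(√46, √205))

Obviously Q(γ) ⊆ Q(√46, √205), and [Q(√46, √205):Q] = 4 (since 46, 205 are distinct squarefree integers > 1 with 9430 not a perfect square). To show equality we compute the minimal polynomial of γ. From γ = √46 + √205: γ^2 = 46 + 2√(9430) + 205 = 251 + 2√(9430), so γ^2 - 251 = 2√(9430); squaring, (γ^2 - 251)^2 = 4·9430, i.e. γ^4 - 502γ^2 + 63001 - 37720 = 0, i.e. γ^4 - 502γ^2 + 25281 = 0. So γ is a root of x^4 - 502x^2 + 25281. This polynomial is irreducible over Q: it has no rational root (each ±√46 ± √205 is irrational), and any factorization into two quadratics over Q would force √(9430) ∈ Q (pairing opposite roots) or √46, √205 ∈ Q (other pairings), all impossible. Hence [Q(γ):Q] = 4 = [Q(√46, √205):Q], so Q(γ) = Q(√46, √205).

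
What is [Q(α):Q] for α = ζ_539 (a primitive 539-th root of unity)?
[Q(α):Q] = 420

The minimal polynomial of ζ_539 over Q is the 539-th cyclotomic polynomial Φ_539(x), which is irreducible over Q and has degree φ(539) = 420. Hence [Q(α):Q] = φ(539) = 420.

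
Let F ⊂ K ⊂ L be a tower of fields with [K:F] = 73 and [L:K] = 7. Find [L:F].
[L:F] = 511

The tower law says that for any tower of field extensions F ⊂ K ⊂ L with finite degrees, [L:F] = [L:K] · [K:F]. Here this gives [L:F] = 7 · 73 = 511.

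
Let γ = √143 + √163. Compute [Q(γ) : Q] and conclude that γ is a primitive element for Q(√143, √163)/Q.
[Q(γ) : Q] = 4 (equivalently, Q(γ) = Q(√143, √163))

Obviously Q(γ) ⊆ Q(√143, √163), and [Q(√143, √163):Q] = 4 (since 143, 163 are distinct squarefree integers > 1 with 23309 not a perfect square). To show equality we compute the minimal polynomial of γ. From γ = √143 + √163: γ^2 = 143 + 2√(23309) + 163 = 306 + 2√(23309), so γ^2 - 306 = 2√(23309); squaring, (γ^2 - 306)^2 = 4·23309, i.e. γ^4 - 612γ^2 + 93636 - 93236 = 0, i.e. γ^4 - 612γ^2 + 400 = 0. So γ is a root of x^4 - 612x^2 + 400. This polynomial is irreducible over Q: it has no rational root (each ±√143 ± √163 is irrational), and any factorization into two quadratics over Q would force √(23309) ∈ Q (pairing opposite roots) or √143, √163 ∈ Q (other pairings), all impossible. Hence [Q(γ):Q] = 4 = [Q(√143, √163):Q], so Q(γ) = Q(√143, √163).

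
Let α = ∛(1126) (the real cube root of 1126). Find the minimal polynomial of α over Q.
m_α(x) = x^3 - 1126

α satisfies α^3 = 1126, so x^3 - 1126 annihilates α. By the rational root test, a rational root p/q (in lowest terms) of x^3 - 1126 would satisfy p^3 = 1126 q^3, forcing q = 1 and p^3 = 1126; but 1126 is not a perfect cube, contradiction. A monic cubic over Q with no rational root is irreducible (any nontrivial factorization would include a linear factor). Hence x^3 - 1126 is the minimal polynomial of α, and in particular [Q(α):Q] = 3.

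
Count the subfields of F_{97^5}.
F_{97^5} has 2 subfields

The subfields of F_{p^n} are exactly the fields F_{p^d} for d | n (each is the fixed field of the unique index-d subgroup of Gal(F_{p^n}/F_p) ≅ Z/nZ). The divisors of n = 5 are {1, 5}, giving 2 subfields: F_{97^1}, F_{97^5}.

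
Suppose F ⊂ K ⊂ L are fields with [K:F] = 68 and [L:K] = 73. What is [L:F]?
[L:F] = 4964

The tower law says that for any tower of field extensions F ⊂ K ⊂ L with finite degrees, [L:F] = [L:K] · [K:F]. Here this gives [L:F] = 73 · 68 = 4964.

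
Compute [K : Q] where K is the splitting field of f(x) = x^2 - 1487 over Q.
[K : Q] = 2

f(x) = x^2 - 1487 factors as (x - √1487)(x + √1487). The splitting field is K = Q(√1487). Since 1487 is squarefree and > 1, it is not a perfect square, so x^2 - 1487 is irreducible over Q and [Q(√1487) : Q] = 2. Hence [K : Q] = 2.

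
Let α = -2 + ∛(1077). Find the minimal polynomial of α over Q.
m_α(x) = x^3 + 6x^2 + 12x - 1069

Set β = α + 2 = ∛(1077), so β^3 = 1077. Then (α + 2)^3 - 1077 = 0, i.e. α is a root of g(x) = (x + 2)^3 - 1077 = x^3 + 6x^2 + 12x - 1069. Since g(x) = h(x + 2) where h(x) = x^3 - 1077, and h is irreducible over Q (because 1077 is not a perfect cube, so h has no rational root, and a monic cubic with no rational root is irreducible), g is also irreducible (irreducibility is preserved under the substitution x → x + 2). Hence m_α(x) = x^3 + 6x^2 + 12x - 1069.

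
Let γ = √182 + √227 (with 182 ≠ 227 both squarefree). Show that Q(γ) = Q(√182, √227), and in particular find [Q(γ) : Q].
[Q(γ) : Q] = 4 (equivalently, Q(γ) = Q(√182, √227))

Obviously Q(γ) ⊆ Q(√182, √227), and [Q(√182, √227):Q] = 4 (since 182, 227 are distinct squarefree integers > 1 with 41314 not a perfect square). To show equality we compute the minimal polynomial of γ. From γ = √182 + √227: γ^2 = 182 + 2√(41314) + 227 = 409 + 2√(41314), so γ^2 - 409 = 2√(41314); squaring, (γ^2 - 409)^2 = 4·41314, i.e. γ^4 - 818γ^2 + 167281 - 165256 = 0, i.e. γ^4 - 818γ^2 + 2025 = 0. So γ is a root of x^4 - 818x^2 + 2025. This polynomial is irreducible over Q: it has no rational root (each ±√182 ± √227 is irrational), and any factorization into two quadratics over Q would force √(41314) ∈ Q (pairing opposite roots) or √182, √227 ∈ Q (other pairings), all impossible. Hence [Q(γ):Q] = 4 = [Q(√182, √227):Q], so Q(γ) = Q(√182, √227).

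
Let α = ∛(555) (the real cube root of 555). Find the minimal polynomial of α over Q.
m_α(x) = x^3 - 555

α satisfies α^3 = 555, so x^3 - 555 annihilates α. By the rational root test, a rational root p/q (in lowest terms) of x^3 - 555 would satisfy p^3 = 555 q^3, forcing q = 1 and p^3 = 555; but 555 is not a perfect cube, contradiction. A monic cubic over Q with no rational root is irreducible (any nontrivial factorization would include a linear factor). Hence x^3 - 555 is the minimal polynomial of α, and in particular [Q(α):Q] = 3.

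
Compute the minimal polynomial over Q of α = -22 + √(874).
m_α(x) = x^2 + 44x - 390

From α + 22 = √(874), squaring gives (α + 22)^2 = 874, i.e. α^2 + 44α + 484 = 874, so α^2 + 44α - 390 = 0. The discriminant of x^2 + 44x - 390 is (44)^2 - 4·(-390) = 1936 + 1560 = 3496, and 4·(874) is not a perfect square in Q since 874 is squarefree and ≠ 1. Hence x^2 + 44x - 390 is irreducible over Q and is the minimal polynomial of α.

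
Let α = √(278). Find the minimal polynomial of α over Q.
m_α(x) = x^2 - 278

α satisfies α^2 - 278 = 0, so x^2 - 278 annihilates α. Since d = 278 is squarefree and ≠ 1, it is not a perfect square in Q, so x^2 - 278 has no rational root and is therefore irreducible over Q (a degree-2 polynomial over a field is irreducible iff it has no root). Hence m_α(x) = x^2 - 278.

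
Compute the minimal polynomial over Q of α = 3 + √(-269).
m_α(x) = x^2 - 6x + 278

From α - 3 = √(-269), squaring gives (α - 3)^2 = -269, i.e. α^2 - 6α + 9 = -269, so α^2 - 6α + 278 = 0. The discriminant of x^2 - 6x + 278 is (-6)^2 - 4·(278) = 36 - 1112 = -1076, and 4·(-269) is not a perfect square in Q since -269 is squarefree and ≠ 1. Hence x^2 - 6x + 278 is irreducible over Q and is the minimal polynomial of α.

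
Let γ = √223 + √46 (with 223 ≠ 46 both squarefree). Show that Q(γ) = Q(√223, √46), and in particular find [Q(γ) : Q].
[Q(γ) : Q] = 4 (equivalently, Q(γ) = Q(√223, √46))

Obviously Q(γ) ⊆ Q(√223, √46), and [Q(√223, √46):Q] = 4 (since 223, 46 are distinct squarefree integers > 1 with 10258 not a perfect square). To show equality we compute the minimal polynomial of γ. From γ = √223 + √46: γ^2 = 223 + 2√(10258) + 46 = 269 + 2√(10258), so γ^2 - 269 = 2√(10258); squaring, (γ^2 - 269)^2 = 4·10258, i.e. γ^4 - 538γ^2 + 72361 - 41032 = 0, i.e. γ^4 - 538γ^2 + 31329 = 0. So γ is a root of x^4 - 538x^2 + 31329. This polynomial is irreducible over Q: it has no rational root (each ±√223 ± √46 is irrational), and any factorization into two quadratics over Q would force √(10258) ∈ Q (pairing opposite roots) or √223, √46 ∈ Q (other pairings), all impossible. Hence [Q(γ):Q] = 4 = [Q(√223, √46):Q], so Q(γ) = Q(√223, √46).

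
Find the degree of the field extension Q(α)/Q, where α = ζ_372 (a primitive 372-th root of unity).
[Q(α):Q] = 120

The minimal polynomial of ζ_372 over Q is the 372-th cyclotomic polynomial Φ_372(x), which is irreducible over Q and has degree φ(372) = 120. Hence [Q(α):Q] = φ(372) = 120.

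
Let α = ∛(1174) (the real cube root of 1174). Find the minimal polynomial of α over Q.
m_α(x) = x^3 - 1174

α satisfies α^3 = 1174, so x^3 - 1174 annihilates α. By the rational root test, a rational root p/q (in lowest terms) of x^3 - 1174 would satisfy p^3 = 1174 q^3, forcing q = 1 and p^3 = 1174; but 1174 is not a perfect cube, contradiction. A monic cubic over Q with no rational root is irreducible (any nontrivial factorization would include a linear factor). Hence x^3 - 1174 is the minimal polynomial of α, and in particular [Q(α):Q] = 3.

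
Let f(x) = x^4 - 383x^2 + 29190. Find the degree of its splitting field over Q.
[K : Q] = 4

Solving the quadratic in x^2: x^2 = (383 ± √(383^2 - 4·29190))/2 = (383 ± √29929)/2 = (383 ± 173)/2, giving x^2 = 278 or x^2 = 105. So f(x) = (x^2 - 278)(x^2 - 105) and the roots of f are ±√278, ±√105. Hence the splitting field is K = Q(√278, √105). Since 278 and 105 are distinct squarefree integers > 1, their product 29190 is not a perfect square, so √105 ∉ Q(√278). By the tower law [K:Q] = [Q(√278,√105):Q(√278)] · [Q(√278):Q] = 2 · 2 = 4.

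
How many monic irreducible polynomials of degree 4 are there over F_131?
There are 73620690 monic irreducible polynomials of degree 4 over F_131

Each element of F_{131^4} that lies in no proper subfield is a root of exactly one monic irreducible of degree 4 over F_131, and each such polynomial has 4 distinct roots in F_{131^4}. By Möbius inversion the count is N_131(4) = (1/4) Σ_{d|4} μ(4/d) · 131^d = (1/4)(μ(4)·131^1 + μ(2)·131^2 + μ(1)·131^4) = 294482760/4 = 73620690.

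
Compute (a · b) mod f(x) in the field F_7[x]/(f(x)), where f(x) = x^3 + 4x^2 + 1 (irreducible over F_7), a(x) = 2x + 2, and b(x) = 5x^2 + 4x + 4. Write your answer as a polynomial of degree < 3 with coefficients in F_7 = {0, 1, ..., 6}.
a · b ≡ 6x^2 + 2x + 5 (mod f(x))

Multiply in F_7[x]: a(x)·b(x) = (2x + 2)·(5x^2 + 4x + 4) = 3x^3 + 4x^2 + 2x + 1. This has degree ≥ 3, so divide by f(x) over F_7: 3x^3 + 4x^2 + 2x + 1 = (3)·(x^3 + 4x^2 + 1) + (6x^2 + 2x + 5). Hence a·b ≡ 6x^2 + 2x + 5 (mod f). (F_7[x]/(f) is a field with 7^3 = 343 elements since f is irreducible of degree 3.)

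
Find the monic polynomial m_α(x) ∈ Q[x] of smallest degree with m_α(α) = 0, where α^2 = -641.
m_α(x) = x^2 + 641

α satisfies α^2 + 641 = 0, so x^2 + 641 annihilates α. Since d = -641 is squarefree and ≠ 1, it is not a perfect square in Q, so x^2 + 641 has no rational root and is therefore irreducible over Q (a degree-2 polynomial over a field is irreducible iff it has no root). Hence m_α(x) = x^2 + 641.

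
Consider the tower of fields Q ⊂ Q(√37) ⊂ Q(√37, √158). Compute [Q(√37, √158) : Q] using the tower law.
[Q(√37, √158) : Q] = 4

[Q(√37):Q] = 2 (min poly x^2 - 37, irreducible since 37 is squarefree > 1). For the top step, suppose √158 ∈ Q(√37), say √158 = c + d√37 with c, d ∈ Q. Squaring: 158 = c^2 + 37d^2 + 2cd√37. Since √37 ∉ Q this forces 2cd = 0. If d = 0 then √158 = c ∈ Q, contradicting 158 squarefree > 1. If c = 0 then 158 = 37d^2, so 37·158 = (37d)^2 is a perfect square in Q — but 37·158 = 5846 is not a perfect square (since 37 and 158 are distinct squarefree integers). Contradiction. Hence √158 ∉ Q(√37), so x^2 - 158 stays irreducible over Q(√37) and [Q(√37, √158) : Q(√37)] = 2. By the tower law, [Q(√37, √158) : Q] = 2 · 2 = 4.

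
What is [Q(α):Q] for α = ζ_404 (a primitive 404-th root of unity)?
[Q(α):Q] = 200

The minimal polynomial of ζ_404 over Q is the 404-th cyclotomic polynomial Φ_404(x), which is irreducible over Q and has degree φ(404) = 200. Hence [Q(α):Q] = φ(404) = 200.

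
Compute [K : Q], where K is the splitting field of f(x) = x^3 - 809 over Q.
[K : Q] = 6

The roots of x^3 - 809 are ∛809, ω∛809, ω^2∛809 where ω = e^(2πi/3) is a primitive cube root of unity, so K = Q(∛809, ω). Now [Q(∛809):Q] = 3 (since 809 is not a perfect cube, x^3 - 809 is irreducible) and [Q(ω):Q] = 2. Both 2 and 3 divide [K:Q], and [K:Q] ≤ 3·2 = 6, so [K:Q] = 6. (Equivalently: Q(∛809) ⊂ R but ω ∉ R, so [K : Q(∛809)] = 2.)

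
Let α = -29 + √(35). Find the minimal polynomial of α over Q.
m_α(x) = x^2 + 58x + 806

From α + 29 = √(35), squaring gives (α + 29)^2 = 35, i.e. α^2 + 58α + 841 = 35, so α^2 + 58α + 806 = 0. The discriminant of x^2 + 58x + 806 is (58)^2 - 4·(806) = 3364 - 3224 = 140, and 4·(35) is not a perfect square in Q since 35 is squarefree and ≠ 1. Hence x^2 + 58x + 806 is irreducible over Q and is the minimal polynomial of α.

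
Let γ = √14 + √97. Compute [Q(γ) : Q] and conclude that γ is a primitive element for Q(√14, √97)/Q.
[Q(γ) : Q] = 4 (equivalently, Q(γ) = Q(√14, √97))

Obviously Q(γ) ⊆ Q(√14, √97), and [Q(√14, √97):Q] = 4 (since 14, 97 are distinct squarefree integers > 1 with 1358 not a perfect square). To show equality we compute the minimal polynomial of γ. From γ = √14 + √97: γ^2 = 14 + 2√(1358) + 97 = 111 + 2√(1358), so γ^2 - 111 = 2√(1358); squaring, (γ^2 - 111)^2 = 4·1358, i.e. γ^4 - 222γ^2 + 12321 - 5432 = 0, i.e. γ^4 - 222γ^2 + 6889 = 0. So γ is a root of x^4 - 222x^2 + 6889. This polynomial is irreducible over Q: it has no rational root (each ±√14 ± √97 is irrational), and any factorization into two quadratics over Q would force √(1358) ∈ Q (pairing opposite roots) or √14, √97 ∈ Q (other pairings), all impossible. Hence [Q(γ):Q] = 4 = [Q(√14, √97):Q], so Q(γ) = Q(√14, √97).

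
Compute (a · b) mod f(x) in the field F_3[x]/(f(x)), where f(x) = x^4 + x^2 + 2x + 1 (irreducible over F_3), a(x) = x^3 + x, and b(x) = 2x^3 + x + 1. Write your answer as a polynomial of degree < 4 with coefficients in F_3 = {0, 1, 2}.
a · b ≡ x^2 + 2x + 2 (mod f(x))

Multiply in F_3[x]: a(x)·b(x) = (x^3 + x)·(2x^3 + x + 1) = 2x^6 + x^3 + x^2 + x. This has degree ≥ 4, so divide by f(x) over F_3: 2x^6 + x^3 + x^2 + x = (2x^2 + 1)·(x^4 + x^2 + 2x + 1) + (x^2 + 2x + 2). Hence a·b ≡ x^2 + 2x + 2 (mod f). (F_3[x]/(f) is a field with 3^4 = 81 elements since f is irreducible of degree 4.)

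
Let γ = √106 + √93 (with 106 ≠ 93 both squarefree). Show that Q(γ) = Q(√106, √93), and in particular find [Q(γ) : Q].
[Q(γ) : Q] = 4 (equivalently, Q(γ) = Q(√106, √93))

Obviously Q(γ) ⊆ Q(√106, √93), and [Q(√106, √93):Q] = 4 (since 106, 93 are distinct squarefree integers > 1 with 9858 not a perfect square). To show equality we compute the minimal polynomial of γ. From γ = √106 + √93: γ^2 = 106 + 2√(9858) + 93 = 199 + 2√(9858), so γ^2 - 199 = 2√(9858); squaring, (γ^2 - 199)^2 = 4·9858, i.e. γ^4 - 398γ^2 + 39601 - 39432 = 0, i.e. γ^4 - 398γ^2 + 169 = 0. So γ is a root of x^4 - 398x^2 + 169. This polynomial is irreducible over Q: it has no rational root (each ±√106 ± √93 is irrational), and any factorization into two quadratics over Q would force √(9858) ∈ Q (pairing opposite roots) or √106, √93 ∈ Q (other pairings), all impossible. Hence [Q(γ):Q] = 4 = [Q(√106, √93):Q], so Q(γ) = Q(√106, √93).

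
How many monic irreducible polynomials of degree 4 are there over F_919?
There are 178320609540 monic irreducible polynomials of degree 4 over F_919

Each element of F_{919^4} that lies in no proper subfield is a root of exactly one monic irreducible of degree 4 over F_919, and each such polynomial has 4 distinct roots in F_{919^4}. By Möbius inversion the count is N_919(4) = (1/4) Σ_{d|4} μ(4/d) · 919^d = (1/4)(μ(4)·919^1 + μ(2)·919^2 + μ(1)·919^4) = 713282438160/4 = 178320609540.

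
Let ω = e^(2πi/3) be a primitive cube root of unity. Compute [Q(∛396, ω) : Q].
[Q(∛396, ω) : Q] = 6

[Q(∛396):Q] = 3 (min poly x^3 - 396, irreducible since 396 is not a perfect cube). [Q(ω):Q] = 2 (min poly x^2 + x + 1). Since Q(∛396) ⊂ R and ω ∉ R, we have ω ∉ Q(∛396), so x^2 + x + 1 remains irreducible over Q(∛396) and [Q(∛396, ω) : Q(∛396)] = 2. By the tower law, [Q(∛396, ω) : Q] = 3 · 2 = 6. (In fact Q(∛396, ω) is the splitting field of x^3 - 396 over Q.)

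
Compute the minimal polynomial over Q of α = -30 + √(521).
m_α(x) = x^2 + 60x + 379

From α + 30 = √(521), squaring gives (α + 30)^2 = 521, i.e. α^2 + 60α + 900 = 521, so α^2 + 60α + 379 = 0. The discriminant of x^2 + 60x + 379 is (60)^2 - 4·(379) = 3600 - 1516 = 2084, and 4·(521) is not a perfect square in Q since 521 is squarefree and ≠ 1. Hence x^2 + 60x + 379 is irreducible over Q and is the minimal polynomial of α.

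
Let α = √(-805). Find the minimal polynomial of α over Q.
m_α(x) = x^2 + 805

α satisfies α^2 + 805 = 0, so x^2 + 805 annihilates α. Since d = -805 is squarefree and ≠ 1, it is not a perfect square in Q, so x^2 + 805 has no rational root and is therefore irreducible over Q (a degree-2 polynomial over a field is irreducible iff it has no root). Hence m_α(x) = x^2 + 805.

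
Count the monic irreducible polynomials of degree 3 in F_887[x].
There are 232621072 monic irreducible polynomials of degree 3 over F_887

Each element of F_{887^3} that lies in no proper subfield is a root of exactly one monic irreducible of degree 3 over F_887, and each such polynomial has 3 distinct roots in F_{887^3}. By Möbius inversion the count is N_887(3) = (1/3) Σ_{d|3} μ(3/d) · 887^d = (1/3)(μ(3)·887^1 + μ(1)·887^3) = 697863216/3 = 232621072.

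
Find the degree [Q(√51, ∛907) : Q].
[Q(√51, ∛907) : Q] = 6

Let L = Q(√51, ∛907). Since Q(√51) ⊂ L and [Q(√51):Q] = 2, the tower law gives 2 | [L:Q]. Likewise Q(∛907) ⊂ L with [Q(∛907):Q] = 3 (because 907 is not a perfect cube), so 3 | [L:Q]. As gcd(2,3) = 1, [L:Q] is divisible by 6. Conversely L is generated over Q by √51 and ∛907, so [L:Q] ≤ 2·3 = 6. Therefore [Q(√51, ∛907) : Q] = 6.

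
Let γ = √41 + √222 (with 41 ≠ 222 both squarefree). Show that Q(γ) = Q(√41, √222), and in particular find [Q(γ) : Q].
[Q(γ) : Q] = 4 (equivalently, Q(γ) = Q(√41, √222))

Obviously Q(γ) ⊆ Q(√41, √222), and [Q(√41, √222):Q] = 4 (since 41, 222 are distinct squarefree integers > 1 with 9102 not a perfect square). To show equality we compute the minimal polynomial of γ. From γ = √41 + √222: γ^2 = 41 + 2√(9102) + 222 = 263 + 2√(9102), so γ^2 - 263 = 2√(9102); squaring, (γ^2 - 263)^2 = 4·9102, i.e. γ^4 - 526γ^2 + 69169 - 36408 = 0, i.e. γ^4 - 526γ^2 + 32761 = 0. So γ is a root of x^4 - 526x^2 + 32761. This polynomial is irreducible over Q: it has no rational root (each ±√41 ± √222 is irrational), and any factorization into two quadratics over Q would force √(9102) ∈ Q (pairing opposite roots) or √41, √222 ∈ Q (other pairings), all impossible. Hence [Q(γ):Q] = 4 = [Q(√41, √222):Q], so Q(γ) = Q(√41, √222).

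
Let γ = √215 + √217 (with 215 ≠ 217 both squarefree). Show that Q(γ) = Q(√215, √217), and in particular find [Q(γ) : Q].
[Q(γ) : Q] = 4 (equivalently, Q(γ) = Q(√215, √217))

Obviously Q(γ) ⊆ Q(√215, √217), and [Q(√215, √217):Q] = 4 (since 215, 217 are distinct squarefree integers > 1 with 46655 not a perfect square). To show equality we compute the minimal polynomial of γ. From γ = √215 + √217: γ^2 = 215 + 2√(46655) + 217 = 432 + 2√(46655), so γ^2 - 432 = 2√(46655); squaring, (γ^2 - 432)^2 = 4·46655, i.e. γ^4 - 864γ^2 + 186624 - 186620 = 0, i.e. γ^4 - 864γ^2 + 4 = 0. So γ is a root of x^4 - 864x^2 + 4. This polynomial is irreducible over Q: it has no rational root (each ±√215 ± √217 is irrational), and any factorization into two quadratics over Q would force √(46655) ∈ Q (pairing opposite roots) or √215, √217 ∈ Q (other pairings), all impossible. Hence [Q(γ):Q] = 4 = [Q(√215, √217):Q], so Q(γ) = Q(√215, √217).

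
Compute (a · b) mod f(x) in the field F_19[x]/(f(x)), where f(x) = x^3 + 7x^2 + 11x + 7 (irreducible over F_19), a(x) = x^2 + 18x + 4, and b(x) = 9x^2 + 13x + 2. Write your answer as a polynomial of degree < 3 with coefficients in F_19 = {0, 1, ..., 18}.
a · b ≡ 16x^2 + 9x + 3 (mod f(x))

Multiply in F_19[x]: a(x)·b(x) = (x^2 + 18x + 4)·(9x^2 + 13x + 2) = 9x^4 + 4x^3 + 6x^2 + 12x + 8. This has degree ≥ 3, so divide by f(x) over F_19: 9x^4 + 4x^3 + 6x^2 + 12x + 8 = (9x + 17)·(x^3 + 7x^2 + 11x + 7) + (16x^2 + 9x + 3). Hence a·b ≡ 16x^2 + 9x + 3 (mod f). (F_19[x]/(f) is a field with 19^3 = 6859 elements since f is irreducible of degree 3.)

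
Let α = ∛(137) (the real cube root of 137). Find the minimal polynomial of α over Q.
m_α(x) = x^3 - 137

α satisfies α^3 = 137, so x^3 - 137 annihilates α. By the rational root test, a rational root p/q (in lowest terms) of x^3 - 137 would satisfy p^3 = 137 q^3, forcing q = 1 and p^3 = 137; but 137 is not a perfect cube, contradiction. A monic cubic over Q with no rational root is irreducible (any nontrivial factorization would include a linear factor). Hence x^3 - 137 is the minimal polynomial of α, and in particular [Q(α):Q] = 3.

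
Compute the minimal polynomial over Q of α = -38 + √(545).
m_α(x) = x^2 + 76x + 899

From α + 38 = √(545), squaring gives (α + 38)^2 = 545, i.e. α^2 + 76α + 1444 = 545, so α^2 + 76α + 899 = 0. The discriminant of x^2 + 76x + 899 is (76)^2 - 4·(899) = 5776 - 3596 = 2180, and 4·(545) is not a perfect square in Q since 545 is squarefree and ≠ 1. Hence x^2 + 76x + 899 is irreducible over Q and is the minimal polynomial of α.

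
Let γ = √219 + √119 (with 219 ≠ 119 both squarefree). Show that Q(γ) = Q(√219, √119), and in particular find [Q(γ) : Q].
[Q(γ) : Q] = 4 (equivalently, Q(γ) = Q(√219, √119))

Obviously Q(γ) ⊆ Q(√219, √119), and [Q(√219, √119):Q] = 4 (since 219, 119 are distinct squarefree integers > 1 with 26061 not a perfect square). To show equality we compute the minimal polynomial of γ. From γ = √219 + √119: γ^2 = 219 + 2√(26061) + 119 = 338 + 2√(26061), so γ^2 - 338 = 2√(26061); squaring, (γ^2 - 338)^2 = 4·26061, i.e. γ^4 - 676γ^2 + 114244 - 104244 = 0, i.e. γ^4 - 676γ^2 + 10000 = 0. So γ is a root of x^4 - 676x^2 + 10000. This polynomial is irreducible over Q: it has no rational root (each ±√219 ± √119 is irrational), and any factorization into two quadratics over Q would force √(26061) ∈ Q (pairing opposite roots) or √219, √119 ∈ Q (other pairings), all impossible. Hence [Q(γ):Q] = 4 = [Q(√219, √119):Q], so Q(γ) = Q(√219, √119).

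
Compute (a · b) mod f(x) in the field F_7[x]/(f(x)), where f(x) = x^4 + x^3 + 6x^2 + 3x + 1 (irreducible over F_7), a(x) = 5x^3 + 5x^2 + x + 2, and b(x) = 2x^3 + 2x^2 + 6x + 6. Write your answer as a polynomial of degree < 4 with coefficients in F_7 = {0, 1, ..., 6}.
a · b ≡ 4x^3 + x + 5 (mod f(x))

Multiply in F_7[x]: a(x)·b(x) = (5x^3 + 5x^2 + x + 2)·(2x^3 + 2x^2 + 6x + 6) = 3x^6 + 6x^5 + 3x^3 + 5x^2 + 4x + 5. This has degree ≥ 4, so divide by f(x) over F_7: 3x^6 + 6x^5 + 3x^3 + 5x^2 + 4x + 5 = (3x^2 + 3x)·(x^4 + x^3 + 6x^2 + 3x + 1) + (4x^3 + x + 5). Hence a·b ≡ 4x^3 + x + 5 (mod f). (F_7[x]/(f) is a field with 7^4 = 2401 elements since f is irreducible of degree 4.)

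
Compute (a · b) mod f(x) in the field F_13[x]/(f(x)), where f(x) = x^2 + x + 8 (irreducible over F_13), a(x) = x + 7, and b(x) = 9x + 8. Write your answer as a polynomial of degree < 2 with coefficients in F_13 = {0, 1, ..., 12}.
a · b ≡ 10x + 10 (mod f(x))

Multiply in F_13[x]: a(x)·b(x) = (x + 7)·(9x + 8) = 9x^2 + 6x + 4. This has degree ≥ 2, so divide by f(x) over F_13: 9x^2 + 6x + 4 = (9)·(x^2 + x + 8) + (10x + 10). Hence a·b ≡ 10x + 10 (mod f). (F_13[x]/(f) is a field with 13^2 = 169 elements since f is irreducible of degree 2.)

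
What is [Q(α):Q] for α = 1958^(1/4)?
[Q(α):Q] = 4

α is a root of x^4 - 1958. By Eisenstein's criterion at the prime p = 2 (which divides the constant term 1958 but p^2 = 4 does not, since 1958 is squarefree), x^4 - 1958 is irreducible over Q. Hence [Q(α):Q] = 4.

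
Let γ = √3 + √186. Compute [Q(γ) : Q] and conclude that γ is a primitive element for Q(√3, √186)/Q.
[Q(γ) : Q] = 4 (equivalently, Q(γ) = Q(√3, √186))

Obviously Q(γ) ⊆ Q(√3, √186), and [Q(√3, √186):Q] = 4 (since 3, 186 are distinct squarefree integers > 1 with 558 not a perfect square). To show equality we compute the minimal polynomial of γ. From γ = √3 + √186: γ^2 = 3 + 2√(558) + 186 = 189 + 2√(558), so γ^2 - 189 = 2√(558); squaring, (γ^2 - 189)^2 = 4·558, i.e. γ^4 - 378γ^2 + 35721 - 2232 = 0, i.e. γ^4 - 378γ^2 + 33489 = 0. So γ is a root of x^4 - 378x^2 + 33489. This polynomial is irreducible over Q: it has no rational root (each ±√3 ± √186 is irrational), and any factorization into two quadratics over Q would force √(558) ∈ Q (pairing opposite roots) or √3, √186 ∈ Q (other pairings), all impossible. Hence [Q(γ):Q] = 4 = [Q(√3, √186):Q], so Q(γ) = Q(√3, √186).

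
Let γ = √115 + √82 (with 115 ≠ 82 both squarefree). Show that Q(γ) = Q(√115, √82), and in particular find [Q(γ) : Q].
[Q(γ) : Q] = 4 (equivalently, Q(γ) = Q(√115, √82))

Obviously Q(γ) ⊆ Q(√115, √82), and [Q(√115, √82):Q] = 4 (since 115, 82 are distinct squarefree integers > 1 with 9430 not a perfect square). To show equality we compute the minimal polynomial of γ. From γ = √115 + √82: γ^2 = 115 + 2√(9430) + 82 = 197 + 2√(9430), so γ^2 - 197 = 2√(9430); squaring, (γ^2 - 197)^2 = 4·9430, i.e. γ^4 - 394γ^2 + 38809 - 37720 = 0, i.e. γ^4 - 394γ^2 + 1089 = 0. So γ is a root of x^4 - 394x^2 + 1089. This polynomial is irreducible over Q: it has no rational root (each ±√115 ± √82 is irrational), and any factorization into two quadratics over Q would force √(9430) ∈ Q (pairing opposite roots) or √115, √82 ∈ Q (other pairings), all impossible. Hence [Q(γ):Q] = 4 = [Q(√115, √82):Q], so Q(γ) = Q(√115, √82).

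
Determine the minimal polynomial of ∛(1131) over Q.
m_α(x) = x^3 - 1131

α satisfies α^3 = 1131, so x^3 - 1131 annihilates α. By the rational root test, a rational root p/q (in lowest terms) of x^3 - 1131 would satisfy p^3 = 1131 q^3, forcing q = 1 and p^3 = 1131; but 1131 is not a perfect cube, contradiction. A monic cubic over Q with no rational root is irreducible (any nontrivial factorization would include a linear factor). Hence x^3 - 1131 is the minimal polynomial of α, and in particular [Q(α):Q] = 3.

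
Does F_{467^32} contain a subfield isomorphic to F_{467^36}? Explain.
No: F_{467^36} is not a subfield of F_{467^32}

F_{p^m} embeds in F_{p^n} iff m | n. Here 36 ∤ 32 (since 32 = 0·36 + 32 with remainder 32 ≠ 0), so F_{467^36} is not a subfield of F_{467^32}. Equivalently: if it were, the tower law would give 36 = [F_{467^36}:F_467] dividing [F_{467^32}:F_467] = 32, contradiction.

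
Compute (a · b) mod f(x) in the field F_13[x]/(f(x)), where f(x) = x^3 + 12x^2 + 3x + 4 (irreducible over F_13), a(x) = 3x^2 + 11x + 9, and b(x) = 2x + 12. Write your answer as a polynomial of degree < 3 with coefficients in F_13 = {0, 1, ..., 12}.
a · b ≡ 12x^2 + 2x + 6 (mod f(x))

Multiply in F_13[x]: a(x)·b(x) = (3x^2 + 11x + 9)·(2x + 12) = 6x^3 + 6x^2 + 7x + 4. This has degree ≥ 3, so divide by f(x) over F_13: 6x^3 + 6x^2 + 7x + 4 = (6)·(x^3 + 12x^2 + 3x + 4) + (12x^2 + 2x + 6). Hence a·b ≡ 12x^2 + 2x + 6 (mod f). (F_13[x]/(f) is a field with 13^3 = 2197 elements since f is irreducible of degree 3.)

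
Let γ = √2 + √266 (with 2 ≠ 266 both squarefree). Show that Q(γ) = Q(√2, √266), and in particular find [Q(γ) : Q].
[Q(γ) : Q] = 4 (equivalently, Q(γ) = Q(√2, √266))

Obviously Q(γ) ⊆ Q(√2, √266), and [Q(√2, √266):Q] = 4 (since 2, 266 are distinct squarefree integers > 1 with 532 not a perfect square). To show equality we compute the minimal polynomial of γ. From γ = √2 + √266: γ^2 = 2 + 2√(532) + 266 = 268 + 2√(532), so γ^2 - 268 = 2√(532); squaring, (γ^2 - 268)^2 = 4·532, i.e. γ^4 - 536γ^2 + 71824 - 2128 = 0, i.e. γ^4 - 536γ^2 + 69696 = 0. So γ is a root of x^4 - 536x^2 + 69696. This polynomial is irreducible over Q: it has no rational root (each ±√2 ± √266 is irrational), and any factorization into two quadratics over Q would force √(532) ∈ Q (pairing opposite roots) or √2, √266 ∈ Q (other pairings), all impossible. Hence [Q(γ):Q] = 4 = [Q(√2, √266):Q], so Q(γ) = Q(√2, √266).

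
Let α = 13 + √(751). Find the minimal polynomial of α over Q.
m_α(x) = x^2 - 26x - 582

From α - 13 = √(751), squaring gives (α - 13)^2 = 751, i.e. α^2 - 26α + 169 = 751, so α^2 - 26α - 582 = 0. The discriminant of x^2 - 26x - 582 is (-26)^2 - 4·(-582) = 676 + 2328 = 3004, and 4·(751) is not a perfect square in Q since 751 is squarefree and ≠ 1. Hence x^2 - 26x - 582 is irreducible over Q and is the minimal polynomial of α.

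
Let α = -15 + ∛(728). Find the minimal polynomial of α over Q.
m_α(x) = x^3 + 45x^2 + 675x + 2647

Set β = α + 15 = ∛(728), so β^3 = 728. Then (α + 15)^3 - 728 = 0, i.e. α is a root of g(x) = (x + 15)^3 - 728 = x^3 + 45x^2 + 675x + 2647. Since g(x) = h(x + 15) where h(x) = x^3 - 728, and h is irreducible over Q (because 728 is not a perfect cube, so h has no rational root, and a monic cubic with no rational root is irreducible), g is also irreducible (irreducibility is preserved under the substitution x → x + 15). Hence m_α(x) = x^3 + 45x^2 + 675x + 2647.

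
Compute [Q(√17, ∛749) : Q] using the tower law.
[Q(√17, ∛749) : Q] = 6

Let L = Q(√17, ∛749). Since Q(√17) ⊂ L and [Q(√17):Q] = 2, the tower law gives 2 | [L:Q]. Likewise Q(∛749) ⊂ L with [Q(∛749):Q] = 3 (because 749 is not a perfect cube), so 3 | [L:Q]. As gcd(2,3) = 1, [L:Q] is divisible by 6. Conversely L is generated over Q by √17 and ∛749, so [L:Q] ≤ 2·3 = 6. Therefore [Q(√17, ∛749) : Q] = 6.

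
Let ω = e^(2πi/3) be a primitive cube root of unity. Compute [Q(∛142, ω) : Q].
[Q(∛142, ω) : Q] = 6

[Q(∛142):Q] = 3 (min poly x^3 - 142, irreducible since 142 is not a perfect cube). [Q(ω):Q] = 2 (min poly x^2 + x + 1). Since Q(∛142) ⊂ R and ω ∉ R, we have ω ∉ Q(∛142), so x^2 + x + 1 remains irreducible over Q(∛142) and [Q(∛142, ω) : Q(∛142)] = 2. By the tower law, [Q(∛142, ω) : Q] = 3 · 2 = 6. (In fact Q(∛142, ω) is the splitting field of x^3 - 142 over Q.)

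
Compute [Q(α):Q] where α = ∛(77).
[Q(α):Q] = 3

The minimal polynomial of α is x^3 - 77, irreducible over Q since 77 is not a perfect cube (so x^3 - 77 has no rational root). Hence [Q(α):Q] = deg(m_α) = 3.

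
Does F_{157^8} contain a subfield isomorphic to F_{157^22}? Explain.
No: F_{157^22} is not a subfield of F_{157^8}

F_{p^m} embeds in F_{p^n} iff m | n. Here 22 ∤ 8 (since 8 = 0·22 + 8 with remainder 8 ≠ 0), so F_{157^22} is not a subfield of F_{157^8}. Equivalently: if it were, the tower law would give 22 = [F_{157^22}:F_157] dividing [F_{157^8}:F_157] = 8, contradiction.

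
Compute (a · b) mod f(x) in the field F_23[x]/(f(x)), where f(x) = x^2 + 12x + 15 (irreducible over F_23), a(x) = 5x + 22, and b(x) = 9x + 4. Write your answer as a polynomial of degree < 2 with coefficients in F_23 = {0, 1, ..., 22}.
a · b ≡ 11 (mod f(x))

Multiply in F_23[x]: a(x)·b(x) = (5x + 22)·(9x + 4) = 22x^2 + 11x + 19. This has degree ≥ 2, so divide by f(x) over F_23: 22x^2 + 11x + 19 = (22)·(x^2 + 12x + 15) + (11). Hence a·b ≡ 11 (mod f). (F_23[x]/(f) is a field with 23^2 = 529 elements since f is irreducible of degree 2.)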